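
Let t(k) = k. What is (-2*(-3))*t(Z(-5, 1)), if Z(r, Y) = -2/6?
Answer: -2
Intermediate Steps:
Z(r, Y) = -1/3 (Z(r, Y) = -2*1/6 = -1/3)
(-2*(-3))*t(Z(-5, 1)) = -2*(-3)*(-1/3) = 6*(-1/3) = -2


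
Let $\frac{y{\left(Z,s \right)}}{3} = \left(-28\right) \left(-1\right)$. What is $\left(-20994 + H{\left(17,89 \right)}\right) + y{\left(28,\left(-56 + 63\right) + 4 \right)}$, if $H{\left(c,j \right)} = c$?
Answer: $-20893$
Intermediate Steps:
$y{\left(Z,s \right)} = 84$ ($y{\left(Z,s \right)} = 3 \left(\left(-28\right) \left(-1\right)\right) = 3 \cdot 28 = 84$)
$\left(-20994 + H{\left(17,89 \right)}\right) + y{\left(28,\left(-56 + 63\right) + 4 \right)} = \left(-20994 + 17\right) + 84 = -20977 + 84 = -20893$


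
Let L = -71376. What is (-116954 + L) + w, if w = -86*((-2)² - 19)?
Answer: -187040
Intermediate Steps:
w = 1290 (w = -86*(4 - 19) = -86*(-15) = 1290)
(-116954 + L) + w = (-116954 - 71376) + 1290 = -188330 + 1290 = -187040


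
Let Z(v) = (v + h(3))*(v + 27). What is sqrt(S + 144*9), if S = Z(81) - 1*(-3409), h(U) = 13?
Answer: sqrt(14857) ≈ 121.89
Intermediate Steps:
Z(v) = (13 + v)*(27 + v) (Z(v) = (v + 13)*(v + 27) = (13 + v)*(27 + v))
S = 13561 (S = (351 + 81**2 + 40*81) - 1*(-3409) = (351 + 6561 + 3240) + 3409 = 10152 + 3409 = 13561)
sqrt(S + 144*9) = sqrt(13561 + 144*9) = sqrt(13561 + 1296) = sqrt(14857)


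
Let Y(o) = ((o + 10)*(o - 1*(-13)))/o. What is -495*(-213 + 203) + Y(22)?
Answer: 55010/11 ≈ 5000.9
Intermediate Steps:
Y(o) = (10 + o)*(13 + o)/o (Y(o) = ((10 + o)*(o + 13))/o = ((10 + o)*(13 + o))/o = (10 + o)*(13 + o)/o)
-495*(-213 + 203) + Y(22) = -495*(-213 + 203) + (23 + 22 + 130/22) = -495*(-10) + (23 + 22 + 130*(1/22)) = 4950 + (23 + 22 + 65/11) = 4950 + 560/11 = 55010/11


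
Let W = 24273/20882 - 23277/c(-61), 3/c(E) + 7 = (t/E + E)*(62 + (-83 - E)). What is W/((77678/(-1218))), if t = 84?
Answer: -15060054026137911/49473195878 ≈ -3.0441e+5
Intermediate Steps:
c(E) = 3/(-7 + (-21 - E)*(E + 84/E)) (c(E) = 3/(-7 + (84/E + E)*(62 + (-83 - E))) = 3/(-7 + (E + 84/E)*(-21 - E)) = 3/(-7 + (-21 - E)*(E + 84/E)))
W = 24729152752279/1273802 (W = 24273/20882 - 23277/((-3*(-61)/(1764 + (-61)³ + 21*(-61)² + 91*(-61)))) = 24273*(1/20882) - 23277/((-3*(-61)/(1764 - 226981 + 21*3721 - 5551))) = 24273/20882 - 23277/((-3*(-61)/(1764 - 226981 + 78141 - 5551))) = 24273/20882 - 23277/((-3*(-61)/(-152627))) = 24273/20882 - 23277/((-3*(-61)*(-1/152627))) = 24273/20882 - 23277/(-183/152627) = 24273/20882 - 23277*(-152627/183) = 24273/20882 + 1184232893/61 = 24729152752279/1273802 ≈ 1.9414e+7)
W/((77678/(-1218))) = 24729152752279/(1273802*((77678/(-1218)))) = 24729152752279/(1273802*((77678*(-1/1218)))) = 24729152752279/(1273802*(-38839/609)) = (24729152752279/1273802)*(-609/38839) = -15060054026137911/49473195878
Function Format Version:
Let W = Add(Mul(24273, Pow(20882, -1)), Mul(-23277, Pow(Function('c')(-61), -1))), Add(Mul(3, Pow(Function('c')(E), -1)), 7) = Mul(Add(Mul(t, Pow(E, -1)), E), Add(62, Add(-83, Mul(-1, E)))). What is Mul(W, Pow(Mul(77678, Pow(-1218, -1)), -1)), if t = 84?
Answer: Rational(-15060054026137911, 49473195878) ≈ -3.0441e+5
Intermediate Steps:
Function('c')(E) = Mul(3, Pow(Add(-7, Mul(Add(-21, Mul(-1, E)), Add(E, Mul(84, Pow(E, -1))))), -1)) (Function('c')(E) = Mul(3, Pow(Add(-7, Mul(Add(Mul(84, Pow(E, -1)), E), Add(62, Add(-83, Mul(-1, E))))), -1)) = Mul(3, Pow(Add(-7, Mul(Add(E, Mul(84, Pow(E, -1))), Add(-21, Mul(-1, E)))), -1)) = Mul(3, Pow(Add(-7, Mul(Add(-21, Mul(-1, E)), Add(E, Mul(84, Pow(E, -1))))), -1)))
W = Rational(24729152752279, 1273802) (W = Add(Mul(24273, Pow(20882, -1)), Mul(-23277, Pow(Mul(-3, -61, Pow(Add(1764, Pow(-61, 3), Mul(21, Pow(-61, 2)), Mul(91, -61)), -1)), -1))) = Add(Mul(24273, Rational(1, 20882)), Mul(-23277, Pow(Mul(-3, -61, Pow(Add(1764, -226981, Mul(21, 3721), -5551), -1)), -1))) = Add(Rational(24273, 20882), Mul(-23277, Pow(Mul(-3, -61, Pow(Add(1764, -226981, 78141, -5551), -1)), -1))) = Add(Rational(24273, 20882), Mul(-23277, Pow(Mul(-3, -61, Pow(-152627, -1)), -1))) = Add(Rational(24273, 20882), Mul(-23277, Pow(Mul(-3, -61, Rational(-1, 152627)), -1))) = Add(Rational(24273, 20882), Mul(-23277, Pow(Rational(-183, 152627), -1))) = Add(Rational(24273, 20882), Mul(-23277, Rational(-152627, 183))) = Add(Rational(24273, 20882), Rational(1184232893, 61)) = Rational(24729152752279, 1273802) ≈ 1.9414e+7)
Mul(W, Pow(Mul(77678, Pow(-1218, -1)), -1)) = Mul(Rational(24729152752279, 1273802), Pow(Mul(77678, Pow(-1218, -1)), -1)) = Mul(Rational(24729152752279, 1273802), Pow(Mul(77678, Rational(-1, 1218)), -1)) = Mul(Rational(24729152752279, 1273802), Pow(Rational(-38839, 609), -1)) = Mul(Rational(24729152752279, 1273802), Rational(-609, 38839)) = Rational(-15060054026137911, 49473195878)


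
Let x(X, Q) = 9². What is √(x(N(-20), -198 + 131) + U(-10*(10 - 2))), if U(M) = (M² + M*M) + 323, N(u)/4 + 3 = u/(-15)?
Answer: 2*√3301 ≈ 114.91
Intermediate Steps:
N(u) = -12 - 4*u/15 (N(u) = -12 + 4*(u/(-15)) = -12 + 4*(u*(-1/15)) = -12 + 4*(-u/15) = -12 - 4*u/15)
x(X, Q) = 81
U(M) = 323 + 2*M² (U(M) = (M² + M²) + 323 = 2*M² + 323 = 323 + 2*M²)
√(x(N(-20), -198 + 131) + U(-10*(10 - 2))) = √(81 + (323 + 2*(-10*(10 - 2))²)) = √(81 + (323 + 2*(-10*8)²)) = √(81 + (323 + 2*(-80)²)) = √(81 + (323 + 2*6400)) = √(81 + (323 + 12800)) = √(81 + 13123) = √13204 = 2*√3301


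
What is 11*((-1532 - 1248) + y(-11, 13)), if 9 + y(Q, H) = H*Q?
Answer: -32252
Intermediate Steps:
y(Q, H) = -9 + H*Q
11*((-1532 - 1248) + y(-11, 13)) = 11*((-1532 - 1248) + (-9 + 13*(-11))) = 11*(-2780 + (-9 - 143)) = 11*(-2780 - 152) = 11*(-2932) = -32252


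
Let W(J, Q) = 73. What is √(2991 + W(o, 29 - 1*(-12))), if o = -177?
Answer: 2*√766 ≈ 55.353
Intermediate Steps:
√(2991 + W(o, 29 - 1*(-12))) = √(2991 + 73) = √3064 = 2*√766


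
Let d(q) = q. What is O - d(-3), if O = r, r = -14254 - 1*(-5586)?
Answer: -8665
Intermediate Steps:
r = -8668 (r = -14254 + 5586 = -8668)
O = -8668
O - d(-3) = -8668 - 1*(-3) = -8668 + 3 = -8665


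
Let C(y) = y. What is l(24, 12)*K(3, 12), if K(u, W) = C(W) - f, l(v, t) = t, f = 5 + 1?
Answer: 72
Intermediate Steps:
f = 6
K(u, W) = -6 + W (K(u, W) = W - 1*6 = W - 6 = -6 + W)
l(24, 12)*K(3, 12) = 12*(-6 + 12) = 12*6 = 72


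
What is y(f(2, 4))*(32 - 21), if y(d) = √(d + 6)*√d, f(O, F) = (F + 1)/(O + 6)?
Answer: 11*√265/8 ≈ 22.383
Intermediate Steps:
f(O, F) = (1 + F)/(6 + O)
y(d) = √d*√(6 + d) (y(d) = √(6 + d)*√d = √d*√(6 + d))
y(f(2, 4))*(32 - 21) = (√((1 + 4)/(6 + 2))*√(6 + (1 + 4)/(6 + 2)))*(32 - 21) = (√(5/8)*√(6 + 5/8))*11 = ((√10/4)*√(53/8))*11 = ((√10/4)*(√106/4))*11 = (√265/8)*11 = 11*√265/8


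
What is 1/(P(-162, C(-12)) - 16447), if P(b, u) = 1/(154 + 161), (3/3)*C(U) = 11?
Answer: -315/5180804 ≈ -6.0801e-5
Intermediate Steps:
C(U) = 11
P(b, u) = 1/315
1/(P(-162, C(-12)) - 16447) = 1/(1/315 - 16447) = 1/(-5180804/315) = -315/5180804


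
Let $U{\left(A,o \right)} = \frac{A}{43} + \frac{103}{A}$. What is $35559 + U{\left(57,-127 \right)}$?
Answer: $\frac{87162787}{2451} \approx 35562.0$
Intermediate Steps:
$U{\left(A,o \right)} = \frac{103}{A} + \frac{A}{43}$ ($U{\left(A,o \right)} = A \frac{1}{43} + \frac{103}{A} = \frac{A}{43} + \frac{103}{A} = \frac{103}{A} + \frac{A}{43}$)
$35559 + U{\left(57,-127 \right)} = 35559 + \left(\frac{103}{57} + \frac{1}{43} \cdot 57\right) = 35559 + \left(103 \cdot \frac{1}{57} + \frac{57}{43}\right) = 35559 + \left(\frac{103}{57} + \frac{57}{43}\right) = 35559 + \frac{7678}{2451} = \frac{87162787}{2451}$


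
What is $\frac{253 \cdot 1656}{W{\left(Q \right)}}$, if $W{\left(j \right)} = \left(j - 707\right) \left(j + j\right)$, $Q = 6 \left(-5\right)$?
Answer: $\frac{3174}{335} \approx 9.4746$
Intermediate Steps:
$Q = -30$
$W{\left(j \right)} = 2 j \left(-707 + j\right)$ ($W{\left(j \right)} = \left(-707 + j\right) 2 j = 2 j \left(-707 + j\right)$)
$\frac{253 \cdot 1656}{W{\left(Q \right)}} = \frac{253 \cdot 1656}{2 \left(-30\right) \left(-707 - 30\right)} = \frac{418968}{2 \left(-30\right) \left(-737\right)} = \frac{418968}{44220} = 418968 \cdot \frac{1}{44220} = \frac{3174}{335}$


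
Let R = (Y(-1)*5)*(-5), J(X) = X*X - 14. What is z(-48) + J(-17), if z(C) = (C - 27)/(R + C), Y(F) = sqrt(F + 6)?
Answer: 222175/821 + 1875*sqrt(5)/821 ≈ 275.72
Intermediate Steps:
J(X) = -14 + X**2 (J(X) = X**2 - 14 = -14 + X**2)
Y(F) = sqrt(6 + F)
R = -25*sqrt(5) (R = (sqrt(6 - 1)*5)*(-5) = (sqrt(5)*5)*(-5) = (5*sqrt(5))*(-5) = -25*sqrt(5) ≈ -55.902)
z(C) = (-27 + C)/(C - 25*sqrt(5)) (z(C) = (C - 27)/(-25*sqrt(5) + C) = (-27 + C)/(C - 25*sqrt(5)))
z(-48) + J(-17) = (-27 - 48)/(-48 - 25*sqrt(5)) + (-14 + (-17)**2) = -75/(-48 - 25*sqrt(5)) + (-14 + 289) = -75/(-48 - 25*sqrt(5)) + 275 = 275 - 75/(-48 - 25*sqrt(5))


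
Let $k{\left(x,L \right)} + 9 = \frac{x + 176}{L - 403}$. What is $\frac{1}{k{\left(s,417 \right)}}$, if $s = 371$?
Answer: $\frac{14}{421} \approx 0.033254$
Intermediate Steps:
$k{\left(x,L \right)} = -9 + \frac{176 + x}{-403 + L}$ ($k{\left(x,L \right)} = -9 + \frac{x + 176}{L - 403} = -9 + \frac{176 + x}{L - 403} = -9 + \frac{176 + x}{-403 + L}$)
$\frac{1}{k{\left(s,417 \right)}} = \frac{1}{\frac{1}{-403 + 417} \left(3803 + 371 - 3753\right)} = \frac{1}{\frac{1}{14} \left(3803 + 371 - 3753\right)} = \frac{1}{\frac{1}{14} \cdot 421} = \frac{1}{\frac{421}{14}} = \frac{14}{421}$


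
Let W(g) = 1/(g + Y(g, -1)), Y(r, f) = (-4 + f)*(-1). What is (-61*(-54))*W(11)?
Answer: 1647/8 ≈ 205.88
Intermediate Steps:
Y(r, f) = 4 - f
W(g) = 1/(5 + g) (W(g) = 1/(g + (4 - 1*(-1))) = 1/(g + (4 + 1)) = 1/(g + 5) = 1/(5 + g))
(-61*(-54))*W(11) = (-61*(-54))/(5 + 11) = 3294/16 = 3294*(1/16) = 1647/8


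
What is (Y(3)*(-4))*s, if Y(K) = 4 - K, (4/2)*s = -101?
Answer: 202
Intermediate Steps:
s = -101/2 (s = (1/2)*(-101) = -101/2 ≈ -50.500)
(Y(3)*(-4))*s = ((4 - 1*3)*(-4))*(-101/2) = ((4 - 3)*(-4))*(-101/2) = (1*(-4))*(-101/2) = -4*(-101/2) = 202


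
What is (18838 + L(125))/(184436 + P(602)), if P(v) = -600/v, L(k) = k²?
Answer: 10373363/55514936 ≈ 0.18686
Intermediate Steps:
(18838 + L(125))/(184436 + P(602)) = (18838 + 125²)/(184436 - 600/602) = (18838 + 15625)/(184436 - 600*1/602) = 34463/(184436 - 300/301) = 34463/(55514936/301) = 34463*(301/55514936) = 10373363/55514936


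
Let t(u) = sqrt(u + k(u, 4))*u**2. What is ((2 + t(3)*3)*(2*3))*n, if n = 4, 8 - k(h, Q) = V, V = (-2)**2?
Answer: 48 + 648*sqrt(7) ≈ 1762.4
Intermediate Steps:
V = 4
k(h, Q) = 4 (k(h, Q) = 8 - 1*4 = 8 - 4 = 4)
t(u) = u**2*sqrt(4 + u) (t(u) = sqrt(u + 4)*u**2 = sqrt(4 + u)*u**2 = u**2*sqrt(4 + u))
((2 + t(3)*3)*(2*3))*n = ((2 + (3**2*sqrt(4 + 3))*3)*(2*3))*4 = ((2 + (9*sqrt(7))*3)*6)*4 = ((2 + 27*sqrt(7))*6)*4 = (12 + 162*sqrt(7))*4 = 48 + 648*sqrt(7)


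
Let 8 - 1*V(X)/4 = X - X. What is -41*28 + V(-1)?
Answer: -1116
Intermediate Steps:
V(X) = 32 (V(X) = 32 - 4*(X - X) = 32 - 4*0 = 32 + 0 = 32)
-41*28 + V(-1) = -41*28 + 32 = -1148 + 32 = -1116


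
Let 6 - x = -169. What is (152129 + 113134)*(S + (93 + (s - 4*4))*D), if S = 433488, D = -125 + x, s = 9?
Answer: 116128958244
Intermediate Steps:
x = 175 (x = 6 - 1*(-169) = 6 + 169 = 175)
D = 50 (D = -125 + 175 = 50)
(152129 + 113134)*(S + (93 + (s - 4*4))*D) = (152129 + 113134)*(433488 + (93 + (9 - 4*4))*50) = 265263*(433488 + (93 + (9 - 16))*50) = 265263*(433488 + (93 - 7)*50) = 265263*(433488 + 86*50) = 265263*(433488 + 4300) = 265263*437788 = 116128958244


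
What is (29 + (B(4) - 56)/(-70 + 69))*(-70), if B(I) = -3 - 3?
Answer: -6370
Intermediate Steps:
B(I) = -6
(29 + (B(4) - 56)/(-70 + 69))*(-70) = (29 + (-6 - 56)/(-70 + 69))*(-70) = (29 - 62/(-1))*(-70) = (29 - 62*(-1))*(-70) = (29 + 62)*(-70) = 91*(-70) = -6370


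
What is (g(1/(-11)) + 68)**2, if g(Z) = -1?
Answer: 4489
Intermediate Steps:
(g(1/(-11)) + 68)**2 = (-1 + 68)**2 = 67**2 = 4489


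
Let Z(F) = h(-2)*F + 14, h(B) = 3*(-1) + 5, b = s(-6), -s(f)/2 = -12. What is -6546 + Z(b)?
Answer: -6484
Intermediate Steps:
s(f) = 24 (s(f) = -2*(-12) = 24)
b = 24
h(B) = 2 (h(B) = -3 + 5 = 2)
Z(F) = 14 + 2*F (Z(F) = 2*F + 14 = 14 + 2*F)
-6546 + Z(b) = -6546 + (14 + 2*24) = -6546 + (14 + 48) = -6546 + 62 = -6484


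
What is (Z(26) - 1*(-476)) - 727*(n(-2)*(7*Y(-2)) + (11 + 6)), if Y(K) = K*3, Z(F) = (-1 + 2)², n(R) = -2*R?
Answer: 110254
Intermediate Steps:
Z(F) = 1 (Z(F) = 1² = 1)
Y(K) = 3*K
(Z(26) - 1*(-476)) - 727*(n(-2)*(7*Y(-2)) + (11 + 6)) = (1 - 1*(-476)) - 727*((-2*(-2))*(7*(3*(-2))) + (11 + 6)) = (1 + 476) - 727*(4*(7*(-6)) + 17) = 477 - 727*(4*(-42) + 17) = 477 - 727*(-168 + 17) = 477 - 727*(-151) = 477 + 109777 = 110254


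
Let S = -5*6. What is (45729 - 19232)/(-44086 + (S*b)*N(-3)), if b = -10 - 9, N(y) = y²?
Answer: -26497/38956 ≈ -0.68018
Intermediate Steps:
b = -19
S = -30
(45729 - 19232)/(-44086 + (S*b)*N(-3)) = (45729 - 19232)/(-44086 - 30*(-19)*(-3)²) = 26497/(-44086 + 570*9) = 26497/(-44086 + 5130) = 26497/(-38956) = 26497*(-1/38956) = -26497/38956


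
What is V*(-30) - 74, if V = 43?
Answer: -1364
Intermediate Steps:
V*(-30) - 74 = 43*(-30) - 74 = -1290 - 74 = -1364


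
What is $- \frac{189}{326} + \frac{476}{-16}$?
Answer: $- \frac{19775}{652} \approx -30.33$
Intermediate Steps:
$- \frac{189}{326} + \frac{476}{-16} = \left(-189\right) \frac{1}{326} + 476 \left(- \frac{1}{16}\right) = - \frac{189}{326} - \frac{119}{4} = - \frac{19775}{652}$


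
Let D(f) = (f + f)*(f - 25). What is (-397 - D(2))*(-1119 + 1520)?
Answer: -122305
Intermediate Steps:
D(f) = 2*f*(-25 + f) (D(f) = (2*f)*(-25 + f) = 2*f*(-25 + f))
(-397 - D(2))*(-1119 + 1520) = (-397 - 2*2*(-25 + 2))*(-1119 + 1520) = (-397 - 2*2*(-23))*401 = (-397 - 1*(-92))*401 = (-397 + 92)*401 = -305*401 = -122305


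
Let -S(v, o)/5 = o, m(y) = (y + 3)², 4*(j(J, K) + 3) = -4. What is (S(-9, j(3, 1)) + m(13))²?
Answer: 76176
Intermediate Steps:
j(J, K) = -4 (j(J, K) = -3 + (¼)*(-4) = -3 - 1 = -4)
m(y) = (3 + y)²
S(v, o) = -5*o
(S(-9, j(3, 1)) + m(13))² = (-5*(-4) + (3 + 13)²)² = (20 + 16²)² = (20 + 256)² = 276² = 76176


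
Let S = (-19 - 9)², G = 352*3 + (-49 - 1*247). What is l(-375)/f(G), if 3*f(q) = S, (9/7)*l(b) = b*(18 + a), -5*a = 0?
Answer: -1125/56 ≈ -20.089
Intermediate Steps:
a = 0 (a = -⅕*0 = 0)
l(b) = 14*b (l(b) = 7*(b*(18 + 0))/9 = 7*(b*18)/9 = 7*(18*b)/9 = 14*b)
G = 760 (G = 1056 + (-49 - 247) = 1056 - 296 = 760)
S = 784 (S = (-28)² = 784)
f(q) = 784/3 (f(q) = (⅓)*784 = 784/3)
l(-375)/f(G) = (14*(-375))/(784/3) = -5250*3/784 = -1125/56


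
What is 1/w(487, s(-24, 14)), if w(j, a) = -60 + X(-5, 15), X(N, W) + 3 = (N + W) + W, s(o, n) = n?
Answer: -1/38 ≈ -0.026316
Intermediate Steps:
X(N, W) = -3 + N + 2*W (X(N, W) = -3 + ((N + W) + W) = -3 + (N + 2*W) = -3 + N + 2*W)
w(j, a) = -38 (w(j, a) = -60 + (-3 - 5 + 2*15) = -60 + (-3 - 5 + 30) = -60 + 22 = -38)
1/w(487, s(-24, 14)) = 1/(-38) = -1/38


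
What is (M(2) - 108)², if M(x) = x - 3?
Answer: 11881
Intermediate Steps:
M(x) = -3 + x
(M(2) - 108)² = ((-3 + 2) - 108)² = (-1 - 108)² = (-109)² = 11881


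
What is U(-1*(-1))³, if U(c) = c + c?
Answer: 8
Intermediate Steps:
U(c) = 2*c
U(-1*(-1))³ = (2*(-1*(-1)))³ = (2*1)³ = 2³ = 8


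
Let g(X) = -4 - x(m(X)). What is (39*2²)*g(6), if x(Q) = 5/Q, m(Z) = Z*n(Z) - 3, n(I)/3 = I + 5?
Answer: -628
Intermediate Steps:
n(I) = 15 + 3*I (n(I) = 3*(I + 5) = 3*(5 + I) = 15 + 3*I)
m(Z) = -3 + Z*(15 + 3*Z) (m(Z) = Z*(15 + 3*Z) - 3 = -3 + Z*(15 + 3*Z))
g(X) = -4 - 5/(-3 + 3*X*(5 + X))
(39*2²)*g(6) = (39*2²)*((7 - 12*6*(5 + 6))/(3*(-1 + 6*(5 + 6)))) = (39*4)*((7 - 12*6*11)/(3*(-1 + 6*11))) = 156*((7 - 792)/(3*(-1 + 66))) = 156*((⅓)*(-785)/65) = 156*((⅓)*(1/65)*(-785)) = 156*(-157/39) = -628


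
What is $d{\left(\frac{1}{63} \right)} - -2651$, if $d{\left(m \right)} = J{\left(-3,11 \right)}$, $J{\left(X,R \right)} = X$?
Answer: $2648$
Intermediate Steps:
$d{\left(m \right)} = -3$
$d{\left(\frac{1}{63} \right)} - -2651 = -3 - -2651 = -3 + 2651 = 2648$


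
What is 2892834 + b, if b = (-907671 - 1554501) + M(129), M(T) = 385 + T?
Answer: 431176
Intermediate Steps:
b = -2461658 (b = (-907671 - 1554501) + (385 + 129) = -2462172 + 514 = -2461658)
2892834 + b = 2892834 - 2461658 = 431176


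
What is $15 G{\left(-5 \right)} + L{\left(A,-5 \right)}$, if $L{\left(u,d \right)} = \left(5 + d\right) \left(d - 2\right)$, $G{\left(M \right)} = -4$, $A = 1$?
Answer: $-60$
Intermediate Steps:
$L{\left(u,d \right)} = \left(-2 + d\right) \left(5 + d\right)$ ($L{\left(u,d \right)} = \left(5 + d\right) \left(-2 + d\right) = \left(-2 + d\right) \left(5 + d\right)$)
$15 G{\left(-5 \right)} + L{\left(A,-5 \right)} = 15 \left(-4\right) + \left(-10 + \left(-5\right)^{2} + 3 \left(-5\right)\right) = -60 - 0 = -60 + 0 = -60$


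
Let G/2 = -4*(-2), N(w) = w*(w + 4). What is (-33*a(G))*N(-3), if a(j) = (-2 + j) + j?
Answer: 2970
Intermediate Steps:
N(w) = w*(4 + w)
G = 16 (G = 2*(-4*(-2)) = 2*8 = 16)
a(j) = -2 + 2*j
(-33*a(G))*N(-3) = (-33*(-2 + 2*16))*(-3*(4 - 3)) = (-33*(-2 + 32))*(-3*1) = -33*30*(-3) = -990*(-3) = 2970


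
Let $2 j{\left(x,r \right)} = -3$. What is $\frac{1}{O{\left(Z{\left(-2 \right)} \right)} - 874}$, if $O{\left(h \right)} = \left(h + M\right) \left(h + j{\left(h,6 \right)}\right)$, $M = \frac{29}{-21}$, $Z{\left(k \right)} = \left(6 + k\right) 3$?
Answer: $- \frac{2}{1525} \approx -0.0013115$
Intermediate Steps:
$Z{\left(k \right)} = 18 + 3 k$
$j{\left(x,r \right)} = - \frac{3}{2}$ ($j{\left(x,r \right)} = \frac{1}{2} \left(-3\right) = - \frac{3}{2}$)
$M = - \frac{29}{21}$ ($M = 29 \left(- \frac{1}{21}\right) = - \frac{29}{21} \approx -1.381$)
$O{\left(h \right)} = \left(- \frac{29}{21} + h\right) \left(- \frac{3}{2} + h\right)$ ($O{\left(h \right)} = \left(h - \frac{29}{21}\right) \left(h - \frac{3}{2}\right) = \left(- \frac{29}{21} + h\right) \left(- \frac{3}{2} + h\right)$)
$\frac{1}{O{\left(Z{\left(-2 \right)} \right)} - 874} = \frac{1}{\left(\frac{29}{14} + \left(18 + 3 \left(-2\right)\right)^{2} - \frac{121 \left(18 + 3 \left(-2\right)\right)}{42}\right) - 874} = \frac{1}{\left(\frac{29}{14} + \left(18 - 6\right)^{2} - \frac{121 \left(18 - 6\right)}{42}\right) - 874} = \frac{1}{\left(\frac{29}{14} + 12^{2} - \frac{242}{7}\right) - 874} = \frac{1}{\left(\frac{29}{14} + 144 - \frac{242}{7}\right) - 874} = \frac{1}{\frac{223}{2} - 874} = \frac{1}{- \frac{1525}{2}} = - \frac{2}{1525}$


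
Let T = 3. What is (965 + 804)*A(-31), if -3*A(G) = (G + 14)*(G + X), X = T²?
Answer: -661606/3 ≈ -2.2054e+5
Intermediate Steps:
X = 9 (X = 3² = 9)
A(G) = -(9 + G)*(14 + G)/3 (A(G) = -(G + 14)*(G + 9)/3 = -(14 + G)*(9 + G)/3 = -(9 + G)*(14 + G)/3)
(965 + 804)*A(-31) = (965 + 804)*(-42 - 23/3*(-31) - ⅓*(-31)²) = 1769*(-42 + 713/3 - ⅓*961) = 1769*(-42 + 713/3 - 961/3) = 1769*(-374/3) = -661606/3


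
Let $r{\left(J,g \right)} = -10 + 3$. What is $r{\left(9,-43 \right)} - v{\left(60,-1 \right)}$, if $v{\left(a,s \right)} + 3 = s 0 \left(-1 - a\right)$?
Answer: $-4$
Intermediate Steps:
$r{\left(J,g \right)} = -7$
$v{\left(a,s \right)} = -3$ ($v{\left(a,s \right)} = -3 + s 0 \left(-1 - a\right) = -3 + 0 \left(-1 - a\right) = -3 + 0 = -3$)
$r{\left(9,-43 \right)} - v{\left(60,-1 \right)} = -7 - -3 = -7 + 3 = -4$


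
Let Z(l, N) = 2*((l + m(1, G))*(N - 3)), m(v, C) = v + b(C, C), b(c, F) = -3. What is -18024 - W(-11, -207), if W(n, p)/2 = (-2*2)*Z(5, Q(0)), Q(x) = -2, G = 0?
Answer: -18264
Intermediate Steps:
m(v, C) = -3 + v (m(v, C) = v - 3 = -3 + v)
Z(l, N) = 2*(-3 + N)*(-2 + l) (Z(l, N) = 2*((l + (-3 + 1))*(N - 3)) = 2*((l - 2)*(-3 + N)) = 2*((-2 + l)*(-3 + N)) = 2*((-3 + N)*(-2 + l)) = 2*(-3 + N)*(-2 + l))
W(n, p) = 240 (W(n, p) = 2*((-2*2)*(12 - 6*5 - 4*(-2) + 2*(-2)*5)) = 2*(-4*(12 - 30 + 8 - 20)) = 2*(-4*(-30)) = 2*120 = 240)
-18024 - W(-11, -207) = -18024 - 1*240 = -18024 - 240 = -18264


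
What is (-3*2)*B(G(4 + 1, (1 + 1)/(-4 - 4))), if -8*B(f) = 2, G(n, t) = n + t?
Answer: 3/2 ≈ 1.5000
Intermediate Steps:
B(f) = -¼ (B(f) = -⅛*2 = -¼)
(-3*2)*B(G(4 + 1, (1 + 1)/(-4 - 4))) = -3*2*(-¼) = -6*(-¼) = 3/2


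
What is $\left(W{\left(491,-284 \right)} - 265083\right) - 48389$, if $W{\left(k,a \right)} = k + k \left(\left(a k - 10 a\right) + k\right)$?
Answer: $-67144464$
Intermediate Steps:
$W{\left(k,a \right)} = k + k \left(k - 10 a + a k\right)$ ($W{\left(k,a \right)} = k + k \left(\left(- 10 a + a k\right) + k\right) = k + k \left(k - 10 a + a k\right)$)
$\left(W{\left(491,-284 \right)} - 265083\right) - 48389 = \left(491 \left(1 + 491 - -2840 - 139444\right) - 265083\right) - 48389 = \left(491 \left(1 + 491 + 2840 - 139444\right) - 265083\right) - 48389 = \left(491 \left(-136112\right) - 265083\right) - 48389 = \left(-66830992 - 265083\right) - 48389 = -67096075 - 48389 = -67144464$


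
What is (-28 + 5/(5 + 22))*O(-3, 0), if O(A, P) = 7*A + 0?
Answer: 5257/9 ≈ 584.11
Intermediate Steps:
O(A, P) = 7*A
(-28 + 5/(5 + 22))*O(-3, 0) = (-28 + 5/(5 + 22))*(7*(-3)) = (-28 + 5/27)*(-21) = -751/27*(-21) = 5257/9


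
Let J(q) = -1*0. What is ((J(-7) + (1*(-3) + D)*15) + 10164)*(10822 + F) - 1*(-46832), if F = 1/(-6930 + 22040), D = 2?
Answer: 1660276384249/15110 ≈ 1.0988e+8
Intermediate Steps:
J(q) = 0
F = 1/15110 ≈ 6.6181e-5
((J(-7) + (1*(-3) + D)*15) + 10164)*(10822 + F) - 1*(-46832) = ((0 + (1*(-3) + 2)*15) + 10164)*(10822 + 1/15110) - 1*(-46832) = ((0 + (-3 + 2)*15) + 10164)*(163520421/15110) + 46832 = ((0 - 1*15) + 10164)*(163520421/15110) + 46832 = ((0 - 15) + 10164)*(163520421/15110) + 46832 = (-15 + 10164)*(163520421/15110) + 46832 = 10149*(163520421/15110) + 46832 = 1659568752729/15110 + 46832 = 1660276384249/15110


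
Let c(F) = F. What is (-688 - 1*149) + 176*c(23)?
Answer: 3211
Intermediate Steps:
(-688 - 1*149) + 176*c(23) = (-688 - 1*149) + 176*23 = (-688 - 149) + 4048 = -837 + 4048 = 3211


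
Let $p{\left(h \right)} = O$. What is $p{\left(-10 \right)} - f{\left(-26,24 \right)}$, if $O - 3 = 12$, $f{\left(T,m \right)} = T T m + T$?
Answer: $-16183$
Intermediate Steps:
$f{\left(T,m \right)} = T + m T^{2}$ ($f{\left(T,m \right)} = T^{2} m + T = m T^{2} + T = T + m T^{2}$)
$O = 15$ ($O = 3 + 12 = 15$)
$p{\left(h \right)} = 15$
$p{\left(-10 \right)} - f{\left(-26,24 \right)} = 15 - - 26 \left(1 - 624\right) = 15 - \left(-26\right) \left(-623\right) = 15 - 16198 = -16183$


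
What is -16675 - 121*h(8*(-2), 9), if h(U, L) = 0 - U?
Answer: -18611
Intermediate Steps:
h(U, L) = -U
-16675 - 121*h(8*(-2), 9) = -16675 - (-121)*8*(-2) = -16675 - (-121)*(-16) = -16675 - 121*16 = -16675 - 1936 = -18611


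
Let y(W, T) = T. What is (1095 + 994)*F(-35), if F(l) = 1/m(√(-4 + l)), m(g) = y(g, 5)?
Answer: 2089/5 ≈ 417.80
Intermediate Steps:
m(g) = 5
F(l) = ⅕ (F(l) = 1/5 = ⅕)
(1095 + 994)*F(-35) = (1095 + 994)*(⅕) = 2089*(⅕) = 2089/5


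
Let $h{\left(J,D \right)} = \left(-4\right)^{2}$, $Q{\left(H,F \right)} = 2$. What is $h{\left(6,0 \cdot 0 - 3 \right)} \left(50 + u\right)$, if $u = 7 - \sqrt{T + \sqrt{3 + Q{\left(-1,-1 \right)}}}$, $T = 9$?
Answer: $912 - 16 \sqrt{9 + \sqrt{5}} \approx 858.37$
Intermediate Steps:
$h{\left(J,D \right)} = 16$
$u = 7 - \sqrt{9 + \sqrt{5}}$ ($u = 7 - \sqrt{9 + \sqrt{3 + 2}} = 7 - \sqrt{9 + \sqrt{5}} \approx 3.648$)
$h{\left(6,0 \cdot 0 - 3 \right)} \left(50 + u\right) = 16 \left(50 + \left(7 - \sqrt{9 + \sqrt{5}}\right)\right) = 16 \left(57 - \sqrt{9 + \sqrt{5}}\right) = 912 - 16 \sqrt{9 + \sqrt{5}}$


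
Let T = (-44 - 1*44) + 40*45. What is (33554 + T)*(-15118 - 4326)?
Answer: -685712104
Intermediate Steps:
T = 1712 (T = (-44 - 44) + 1800 = -88 + 1800 = 1712)
(33554 + T)*(-15118 - 4326) = (33554 + 1712)*(-15118 - 4326) = 35266*(-19444) = -685712104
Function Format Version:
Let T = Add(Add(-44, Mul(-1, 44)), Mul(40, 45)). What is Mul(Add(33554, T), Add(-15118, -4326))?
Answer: -685712104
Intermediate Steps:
T = 1712 (T = Add(Add(-44, -44), 1800) = Add(-88, 1800) = 1712)
Mul(Add(33554, T), Add(-15118, -4326)) = Mul(Add(33554, 1712), Add(-15118, -4326)) = Mul(35266, -19444) = -685712104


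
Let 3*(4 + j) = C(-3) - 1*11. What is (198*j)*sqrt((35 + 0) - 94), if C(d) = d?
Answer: -1716*I*sqrt(59) ≈ -13181.0*I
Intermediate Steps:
j = -26/3 (j = -4 + (-3 - 1*11)/3 = -4 + (-3 - 11)/3 = -4 + (1/3)*(-14) = -4 - 14/3 = -26/3 ≈ -8.6667)
(198*j)*sqrt((35 + 0) - 94) = (198*(-26/3))*sqrt((35 + 0) - 94) = -1716*sqrt(35 - 94) = -1716*I*sqrt(59)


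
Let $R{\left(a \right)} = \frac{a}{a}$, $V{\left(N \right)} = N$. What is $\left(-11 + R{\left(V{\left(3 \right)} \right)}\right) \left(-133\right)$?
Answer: $1330$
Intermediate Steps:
$R{\left(a \right)} = 1$
$\left(-11 + R{\left(V{\left(3 \right)} \right)}\right) \left(-133\right) = \left(-11 + 1\right) \left(-133\right) = \left(-10\right) \left(-133\right) = 1330$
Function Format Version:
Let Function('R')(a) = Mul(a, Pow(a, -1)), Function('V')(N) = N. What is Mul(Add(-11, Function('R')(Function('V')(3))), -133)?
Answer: 1330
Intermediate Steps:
Function('R')(a) = 1
Mul(Add(-11, Function('R')(Function('V')(3))), -133) = Mul(Add(-11, 1), -133) = Mul(-10, -133) = 1330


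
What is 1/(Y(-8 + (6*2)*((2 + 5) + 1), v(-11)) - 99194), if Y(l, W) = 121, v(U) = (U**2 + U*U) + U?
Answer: -1/99073 ≈ -1.0094e-5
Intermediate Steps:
v(U) = U + 2*U**2 (v(U) = (U**2 + U**2) + U = 2*U**2 + U = U + 2*U**2)
1/(Y(-8 + (6*2)*((2 + 5) + 1), v(-11)) - 99194) = 1/(121 - 99194) = 1/(-99073) = -1/99073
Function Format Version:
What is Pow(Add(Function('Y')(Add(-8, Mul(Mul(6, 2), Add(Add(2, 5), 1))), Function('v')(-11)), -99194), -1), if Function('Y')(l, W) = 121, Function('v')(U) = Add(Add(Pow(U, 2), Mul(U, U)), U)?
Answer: Rational(-1, 99073) ≈ -1.0094e-5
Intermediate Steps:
Function('v')(U) = Add(U, Mul(2, Pow(U, 2))) (Function('v')(U) = Add(Add(Pow(U, 2), Pow(U, 2)), U) = Add(Mul(2, Pow(U, 2)), U) = Add(U, Mul(2, Pow(U, 2))))
Pow(Add(Function('Y')(Add(-8, Mul(Mul(6, 2), Add(Add(2, 5), 1))), Function('v')(-11)), -99194), -1) = Pow(Add(121, -99194), -1) = Pow(-99073, -1) = Rational(-1, 99073)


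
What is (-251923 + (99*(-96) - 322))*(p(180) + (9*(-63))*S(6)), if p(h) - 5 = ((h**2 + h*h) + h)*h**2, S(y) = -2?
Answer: -551074078780111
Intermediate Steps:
p(h) = 5 + h**2*(h + 2*h**2) (p(h) = 5 + ((h**2 + h*h) + h)*h**2 = 5 + ((h**2 + h**2) + h)*h**2 = 5 + (2*h**2 + h)*h**2 = 5 + (h + 2*h**2)*h**2 = 5 + h**2*(h + 2*h**2))
(-251923 + (99*(-96) - 322))*(p(180) + (9*(-63))*S(6)) = (-251923 + (99*(-96) - 322))*((5 + 180**3 + 2*180**4) + (9*(-63))*(-2)) = (-251923 + (-9504 - 322))*((5 + 5832000 + 2*1049760000) - 567*(-2)) = (-251923 - 9826)*((5 + 5832000 + 2099520000) + 1134) = -261749*(2105352005 + 1134) = -261749*2105353139 = -551074078780111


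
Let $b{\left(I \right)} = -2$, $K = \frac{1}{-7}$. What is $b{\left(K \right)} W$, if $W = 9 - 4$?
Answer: $-10$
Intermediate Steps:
$K = - \frac{1}{7} \approx -0.14286$
$W = 5$ ($W = 9 - 4 = 5$)
$b{\left(K \right)} W = \left(-2\right) 5 = -10$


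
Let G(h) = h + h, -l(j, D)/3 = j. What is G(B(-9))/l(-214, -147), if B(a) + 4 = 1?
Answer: -1/107 ≈ -0.0093458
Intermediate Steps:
B(a) = -3 (B(a) = -4 + 1 = -3)
l(j, D) = -3*j
G(h) = 2*h
G(B(-9))/l(-214, -147) = (2*(-3))/((-3*(-214))) = -6/642 = -6*1/642 = -1/107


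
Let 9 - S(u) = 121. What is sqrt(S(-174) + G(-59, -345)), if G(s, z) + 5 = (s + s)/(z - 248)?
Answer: I*sqrt(41072959)/593 ≈ 10.807*I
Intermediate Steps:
G(s, z) = -5 + 2*s/(-248 + z) (G(s, z) = -5 + (s + s)/(z - 248) = -5 + (2*s)/(-248 + z) = -5 + 2*s/(-248 + z))
S(u) = -112 (S(u) = 9 - 1*121 = 9 - 121 = -112)
sqrt(S(-174) + G(-59, -345)) = sqrt(-112 + (1240 - 5*(-345) + 2*(-59))/(-248 - 345)) = sqrt(-112 + (1240 + 1725 - 118)/(-593)) = sqrt(-112 - 1/593*2847) = sqrt(-112 - 2847/593) = sqrt(-69263/593) = I*sqrt(41072959)/593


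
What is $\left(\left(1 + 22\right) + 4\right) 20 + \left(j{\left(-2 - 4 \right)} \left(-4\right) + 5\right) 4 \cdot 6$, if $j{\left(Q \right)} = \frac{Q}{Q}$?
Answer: $564$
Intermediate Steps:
$j{\left(Q \right)} = 1$
$\left(\left(1 + 22\right) + 4\right) 20 + \left(j{\left(-2 - 4 \right)} \left(-4\right) + 5\right) 4 \cdot 6 = \left(\left(1 + 22\right) + 4\right) 20 + \left(1 \left(-4\right) + 5\right) 4 \cdot 6 = \left(23 + 4\right) 20 + \left(-4 + 5\right) 4 \cdot 6 = 27 \cdot 20 + 1 \cdot 4 \cdot 6 = 540 + 4 \cdot 6 = 540 + 24 = 564$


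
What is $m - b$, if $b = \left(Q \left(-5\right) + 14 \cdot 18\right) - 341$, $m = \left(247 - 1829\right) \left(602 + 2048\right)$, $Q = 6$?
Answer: $-4192181$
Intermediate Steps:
$m = -4192300$ ($m = \left(-1582\right) 2650 = -4192300$)
$b = -119$ ($b = \left(6 \left(-5\right) + 14 \cdot 18\right) - 341 = \left(-30 + 252\right) - 341 = 222 - 341 = -119$)
$m - b = -4192300 - -119 = -4192300 + 119 = -4192181$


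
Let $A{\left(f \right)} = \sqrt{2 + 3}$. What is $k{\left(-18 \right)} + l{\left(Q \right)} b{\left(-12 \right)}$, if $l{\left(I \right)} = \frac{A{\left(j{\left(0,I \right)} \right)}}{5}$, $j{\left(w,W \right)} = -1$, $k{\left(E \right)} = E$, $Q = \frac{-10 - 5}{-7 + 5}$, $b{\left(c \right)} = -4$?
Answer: $-18 - \frac{4 \sqrt{5}}{5} \approx -19.789$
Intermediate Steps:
$Q = \frac{15}{2}$ ($Q = - \frac{15}{-2} = \left(-15\right) \left(- \frac{1}{2}\right) = \frac{15}{2} \approx 7.5$)
$A{\left(f \right)} = \sqrt{5}$
$l{\left(I \right)} = \frac{\sqrt{5}}{5}$
$k{\left(-18 \right)} + l{\left(Q \right)} b{\left(-12 \right)} = -18 + \frac{\sqrt{5}}{5} \left(-4\right) = -18 - \frac{4 \sqrt{5}}{5}$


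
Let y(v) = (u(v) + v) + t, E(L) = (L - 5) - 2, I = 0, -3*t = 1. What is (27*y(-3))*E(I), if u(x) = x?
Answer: 1197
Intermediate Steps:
t = -⅓ (t = -⅓*1 = -⅓ ≈ -0.33333)
E(L) = -7 + L (E(L) = (-5 + L) - 2 = -7 + L)
y(v) = -⅓ + 2*v (y(v) = (v + v) - ⅓ = 2*v - ⅓ = -⅓ + 2*v)
(27*y(-3))*E(I) = (27*(-⅓ + 2*(-3)))*(-7 + 0) = (27*(-⅓ - 6))*(-7) = (27*(-19/3))*(-7) = -171*(-7) = 1197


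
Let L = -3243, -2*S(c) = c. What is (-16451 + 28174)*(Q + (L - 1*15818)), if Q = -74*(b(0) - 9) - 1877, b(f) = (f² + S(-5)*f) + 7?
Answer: -243721170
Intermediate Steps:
S(c) = -c/2
b(f) = 7 + f² + 5*f/2 (b(f) = (f² + (-½*(-5))*f) + 7 = (f² + 5*f/2) + 7 = 7 + f² + 5*f/2)
Q = -1729 (Q = -74*((7 + 0² + (5/2)*0) - 9) - 1877 = -74*((7 + 0 + 0) - 9) - 1877 = -74*(7 - 9) - 1877 = -74*(-2) - 1877 = 148 - 1877 = -1729)
(-16451 + 28174)*(Q + (L - 1*15818)) = (-16451 + 28174)*(-1729 + (-3243 - 1*15818)) = 11723*(-1729 + (-3243 - 15818)) = 11723*(-1729 - 19061) = 11723*(-20790) = -243721170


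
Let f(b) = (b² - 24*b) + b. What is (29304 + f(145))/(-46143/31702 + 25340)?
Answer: 1489803788/803282537 ≈ 1.8546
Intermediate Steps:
f(b) = b² - 23*b
(29304 + f(145))/(-46143/31702 + 25340) = (29304 + 145*(-23 + 145))/(-46143/31702 + 25340) = (29304 + 145*122)/(-46143*1/31702 + 25340) = (29304 + 17690)/(-46143/31702 + 25340) = 46994/(803282537/31702) = 46994*(31702/803282537) = 1489803788/803282537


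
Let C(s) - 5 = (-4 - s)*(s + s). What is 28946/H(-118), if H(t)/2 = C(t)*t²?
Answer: -14473/374541676 ≈ -3.8642e-5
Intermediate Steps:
C(s) = 5 + 2*s*(-4 - s) (C(s) = 5 + (-4 - s)*(s + s) = 5 + (-4 - s)*(2*s) = 5 + 2*s*(-4 - s))
H(t) = 2*t²*(5 - 8*t - 2*t²) (H(t) = 2*((5 - 8*t - 2*t²)*t²) = 2*(t²*(5 - 8*t - 2*t²)) = 2*t²*(5 - 8*t - 2*t²))
28946/H(-118) = 28946/(((-118)²*(10 - 16*(-118) - 4*(-118)²))) = 28946/((13924*(10 + 1888 - 4*13924))) = 28946/((13924*(10 + 1888 - 55696))) = 28946/((13924*(-53798))) = 28946/(-749083352) = 28946*(-1/749083352) = -14473/374541676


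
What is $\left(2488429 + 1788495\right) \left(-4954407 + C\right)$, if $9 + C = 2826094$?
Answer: $-9102671441528$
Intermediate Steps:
$C = 2826085$ ($C = -9 + 2826094 = 2826085$)
$\left(2488429 + 1788495\right) \left(-4954407 + C\right) = \left(2488429 + 1788495\right) \left(-4954407 + 2826085\right) = 4276924 \left(-2128322\right) = -9102671441528$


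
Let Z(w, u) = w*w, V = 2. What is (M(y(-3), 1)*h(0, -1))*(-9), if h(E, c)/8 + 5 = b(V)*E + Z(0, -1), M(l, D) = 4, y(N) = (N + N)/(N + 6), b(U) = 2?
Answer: 1440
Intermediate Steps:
y(N) = 2*N/(6 + N) (y(N) = (2*N)/(6 + N) = 2*N/(6 + N))
Z(w, u) = w²
h(E, c) = -40 + 16*E (h(E, c) = -40 + 8*(2*E + 0²) = -40 + 8*(2*E + 0) = -40 + 8*(2*E) = -40 + 16*E)
(M(y(-3), 1)*h(0, -1))*(-9) = (4*(-40 + 16*0))*(-9) = (4*(-40 + 0))*(-9) = (4*(-40))*(-9) = -160*(-9) = 1440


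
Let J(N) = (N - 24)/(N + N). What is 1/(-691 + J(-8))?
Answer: -1/689 ≈ -0.0014514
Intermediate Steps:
J(N) = (-24 + N)/(2*N) (J(N) = (-24 + N)/((2*N)) = (-24 + N)*(1/(2*N)) = (-24 + N)/(2*N))
1/(-691 + J(-8)) = 1/(-691 + (1/2)*(-24 - 8)/(-8)) = 1/(-691 + (1/2)*(-1/8)*(-32)) = 1/(-691 + 2) = 1/(-689) = -1/689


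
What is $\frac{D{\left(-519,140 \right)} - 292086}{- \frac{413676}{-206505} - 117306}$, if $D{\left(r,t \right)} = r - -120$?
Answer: $\frac{6711068325}{2691540206} \approx 2.4934$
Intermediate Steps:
$D{\left(r,t \right)} = 120 + r$ ($D{\left(r,t \right)} = r + 120 = 120 + r$)
$\frac{D{\left(-519,140 \right)} - 292086}{- \frac{413676}{-206505} - 117306} = \frac{\left(120 - 519\right) - 292086}{- \frac{413676}{-206505} - 117306} = \frac{-399 - 292086}{\left(-413676\right) \left(- \frac{1}{206505}\right) - 117306} = - \frac{292485}{\frac{45964}{22945} - 117306} = - \frac{292485}{- \frac{2691540206}{22945}} = \left(-292485\right) \left(- \frac{22945}{2691540206}\right) = \frac{6711068325}{2691540206}$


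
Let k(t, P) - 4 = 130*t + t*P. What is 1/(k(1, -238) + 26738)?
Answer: 1/26634 ≈ 3.7546e-5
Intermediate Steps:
k(t, P) = 4 + 130*t + P*t (k(t, P) = 4 + (130*t + t*P) = 4 + (130*t + P*t) = 4 + 130*t + P*t)
1/(k(1, -238) + 26738) = 1/((4 + 130*1 - 238*1) + 26738) = 1/((4 + 130 - 238) + 26738) = 1/(-104 + 26738) = 1/26634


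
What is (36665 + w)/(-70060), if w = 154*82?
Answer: -49293/70060 ≈ -0.70358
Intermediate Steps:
w = 12628
(36665 + w)/(-70060) = (36665 + 12628)/(-70060) = 49293*(-1/70060) = -49293/70060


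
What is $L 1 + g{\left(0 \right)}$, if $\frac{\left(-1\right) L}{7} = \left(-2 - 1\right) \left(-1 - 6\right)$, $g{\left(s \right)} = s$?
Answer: $-147$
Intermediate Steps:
$L = -147$ ($L = - 7 \left(-2 - 1\right) \left(-1 - 6\right) = - 7 \left(- 3 \left(-1 - 6\right)\right) = - 7 \left(\left(-3\right) \left(-7\right)\right) = \left(-7\right) 21 = -147$)
$L 1 + g{\left(0 \right)} = \left(-147\right) 1 + 0 = -147 + 0 = -147$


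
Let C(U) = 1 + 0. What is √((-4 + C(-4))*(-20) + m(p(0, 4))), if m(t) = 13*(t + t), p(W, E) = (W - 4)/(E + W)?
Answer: √34 ≈ 5.8309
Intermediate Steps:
p(W, E) = (-4 + W)/(E + W)
m(t) = 26*t (m(t) = 13*(2*t) = 26*t)
C(U) = 1
√((-4 + C(-4))*(-20) + m(p(0, 4))) = √((-4 + 1)*(-20) + 26*((-4 + 0)/(4 + 0))) = √(-3*(-20) + 26*(-4/4)) = √(60 + 26*((¼)*(-4))) = √(60 + 26*(-1)) = √(60 - 26) = √34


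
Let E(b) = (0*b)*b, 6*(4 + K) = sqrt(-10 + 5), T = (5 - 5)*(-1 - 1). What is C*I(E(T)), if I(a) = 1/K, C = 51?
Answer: -7344/581 - 306*I*sqrt(5)/581 ≈ -12.64 - 1.1777*I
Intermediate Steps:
T = 0 (T = 0*(-2) = 0)
K = -4 + I*sqrt(5)/6 (K = -4 + sqrt(-10 + 5)/6 = -4 + sqrt(-5)/6 = -4 + (I*sqrt(5))/6 = -4 + I*sqrt(5)/6 ≈ -4.0 + 0.37268*I)
E(b) = 0 (E(b) = 0*b = 0)
I(a) = 1/(-4 + I*sqrt(5)/6)
C*I(E(T)) = 51*(-144/581 - 6*I*sqrt(5)/581) = -7344/581 - 306*I*sqrt(5)/581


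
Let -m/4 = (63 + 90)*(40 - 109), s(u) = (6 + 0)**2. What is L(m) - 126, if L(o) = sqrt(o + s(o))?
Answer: -126 + 6*sqrt(1174) ≈ 79.582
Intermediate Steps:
s(u) = 36 (s(u) = 6**2 = 36)
m = 42228 (m = -4*(63 + 90)*(40 - 109) = -612*(-69) = -4*(-10557) = 42228)
L(o) = sqrt(36 + o) (L(o) = sqrt(o + 36) = sqrt(36 + o))
L(m) - 126 = sqrt(36 + 42228) - 126 = sqrt(42264) - 126 = 6*sqrt(1174) - 126 = -126 + 6*sqrt(1174)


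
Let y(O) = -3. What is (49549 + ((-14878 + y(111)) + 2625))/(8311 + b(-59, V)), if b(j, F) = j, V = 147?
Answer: 37293/8252 ≈ 4.5193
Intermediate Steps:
(49549 + ((-14878 + y(111)) + 2625))/(8311 + b(-59, V)) = (49549 + ((-14878 - 3) + 2625))/(8311 - 59) = (49549 + (-14881 + 2625))/8252 = (49549 - 12256)*(1/8252) = 37293*(1/8252) = 37293/8252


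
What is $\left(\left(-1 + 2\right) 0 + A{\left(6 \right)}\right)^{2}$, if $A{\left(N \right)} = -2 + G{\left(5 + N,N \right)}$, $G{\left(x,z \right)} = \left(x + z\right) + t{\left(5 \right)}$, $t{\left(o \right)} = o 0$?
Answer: $225$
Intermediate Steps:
$t{\left(o \right)} = 0$
$G{\left(x,z \right)} = x + z$ ($G{\left(x,z \right)} = \left(x + z\right) + 0 = x + z$)
$A{\left(N \right)} = 3 + 2 N$ ($A{\left(N \right)} = -2 + \left(\left(5 + N\right) + N\right) = -2 + \left(5 + 2 N\right) = 3 + 2 N$)
$\left(\left(-1 + 2\right) 0 + A{\left(6 \right)}\right)^{2} = \left(\left(-1 + 2\right) 0 + \left(3 + 2 \cdot 6\right)\right)^{2} = \left(1 \cdot 0 + \left(3 + 12\right)\right)^{2} = \left(0 + 15\right)^{2} = 15^{2} = 225$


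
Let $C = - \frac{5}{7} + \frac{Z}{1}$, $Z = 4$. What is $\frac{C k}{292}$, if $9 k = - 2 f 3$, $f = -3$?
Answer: $\frac{23}{1022} \approx 0.022505$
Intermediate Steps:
$C = \frac{23}{7}$ ($C = - \frac{5}{7} + \frac{4}{1} = \left(-5\right) \frac{1}{7} + 4 \cdot 1 = - \frac{5}{7} + 4 = \frac{23}{7} \approx 3.2857$)
$k = 2$ ($k = \frac{\left(-2\right) \left(-3\right) 3}{9} = \frac{6 \cdot 3}{9} = \frac{1}{9} \cdot 18 = 2$)
$\frac{C k}{292} = \frac{\frac{23}{7} \cdot 2}{292} = \frac{46}{7} \cdot \frac{1}{292} = \frac{23}{1022}$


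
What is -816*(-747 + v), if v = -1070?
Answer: 1482672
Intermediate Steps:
-816*(-747 + v) = -816*(-747 - 1070) = -816*(-1817) = 1482672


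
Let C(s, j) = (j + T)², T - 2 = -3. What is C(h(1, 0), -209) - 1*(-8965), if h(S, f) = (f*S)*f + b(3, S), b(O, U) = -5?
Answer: 53065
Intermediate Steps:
T = -1 (T = 2 - 3 = -1)
h(S, f) = -5 + S*f² (h(S, f) = (f*S)*f - 5 = (S*f)*f - 5 = S*f² - 5 = -5 + S*f²)
C(s, j) = (-1 + j)² (C(s, j) = (j - 1)² = (-1 + j)²)
C(h(1, 0), -209) - 1*(-8965) = (-1 - 209)² - 1*(-8965) = (-210)² + 8965 = 44100 + 8965 = 53065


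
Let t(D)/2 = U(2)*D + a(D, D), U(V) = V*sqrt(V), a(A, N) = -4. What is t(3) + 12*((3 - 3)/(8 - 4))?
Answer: -8 + 12*sqrt(2) ≈ 8.9706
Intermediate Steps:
U(V) = V**(3/2)
t(D) = -8 + 4*D*sqrt(2) (t(D) = 2*(2**(3/2)*D - 4) = 2*((2*sqrt(2))*D - 4) = 2*(2*D*sqrt(2) - 4) = 2*(-4 + 2*D*sqrt(2)) = -8 + 4*D*sqrt(2))
t(3) + 12*((3 - 3)/(8 - 4)) = (-8 + 4*3*sqrt(2)) + 12*((3 - 3)/(8 - 4)) = (-8 + 12*sqrt(2)) + 12*(0/4) = (-8 + 12*sqrt(2)) + 12*(0*(1/4)) = (-8 + 12*sqrt(2)) + 12*0 = (-8 + 12*sqrt(2)) + 0 = -8 + 12*sqrt(2)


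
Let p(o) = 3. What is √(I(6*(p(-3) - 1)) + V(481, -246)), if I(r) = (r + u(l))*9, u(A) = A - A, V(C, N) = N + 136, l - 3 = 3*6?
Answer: I*√2 ≈ 1.4142*I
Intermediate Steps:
l = 21 (l = 3 + 3*6 = 3 + 18 = 21)
V(C, N) = 136 + N
u(A) = 0
I(r) = 9*r (I(r) = (r + 0)*9 = r*9 = 9*r)
√(I(6*(p(-3) - 1)) + V(481, -246)) = √(9*(6*(3 - 1)) + (136 - 246)) = √(9*(6*2) - 110) = √(9*12 - 110) = √(108 - 110) = √(-2) = I*√2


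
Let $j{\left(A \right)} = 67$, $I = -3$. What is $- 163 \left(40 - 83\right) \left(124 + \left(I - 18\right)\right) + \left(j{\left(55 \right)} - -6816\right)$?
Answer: $728810$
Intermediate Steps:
$- 163 \left(40 - 83\right) \left(124 + \left(I - 18\right)\right) + \left(j{\left(55 \right)} - -6816\right) = - 163 \left(40 - 83\right) \left(124 - 21\right) + \left(67 - -6816\right) = - 163 \left(- 43 \left(124 - 21\right)\right) + \left(67 + 6816\right) = - 163 \left(\left(-43\right) 103\right) + 6883 = \left(-163\right) \left(-4429\right) + 6883 = 721927 + 6883 = 728810$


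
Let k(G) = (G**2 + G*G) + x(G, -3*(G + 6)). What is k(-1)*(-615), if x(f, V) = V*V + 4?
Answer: -142065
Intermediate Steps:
x(f, V) = 4 + V**2 (x(f, V) = V**2 + 4 = 4 + V**2)
k(G) = 4 + (-18 - 3*G)**2 + 2*G**2 (k(G) = (G**2 + G*G) + (4 + (-3*(G + 6))**2) = (G**2 + G**2) + (4 + (-3*(6 + G))**2) = 2*G**2 + (4 + (-18 - 3*G)**2) = 4 + (-18 - 3*G)**2 + 2*G**2)
k(-1)*(-615) = (328 + 11*(-1)**2 + 108*(-1))*(-615) = (328 + 11*1 - 108)*(-615) = (328 + 11 - 108)*(-615) = 231*(-615) = -142065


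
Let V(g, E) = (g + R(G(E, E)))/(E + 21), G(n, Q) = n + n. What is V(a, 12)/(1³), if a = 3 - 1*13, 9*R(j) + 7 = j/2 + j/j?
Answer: -28/99 ≈ -0.28283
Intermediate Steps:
G(n, Q) = 2*n
R(j) = -⅔ + j/18 (R(j) = -7/9 + (j/2 + j/j)/9 = -7/9 + (j*(½) + 1)/9 = -7/9 + (j/2 + 1)/9 = -7/9 + (1 + j/2)/9 = -7/9 + (⅑ + j/18) = -⅔ + j/18)
a = -10 (a = 3 - 13 = -10)
V(g, E) = (-⅔ + g + E/9)/(21 + E) (V(g, E) = (g + (-⅔ + (2*E)/18))/(E + 21) = (g + (-⅔ + E/9))/(21 + E) = (-⅔ + g + E/9)/(21 + E))
V(a, 12)/(1³) = ((-6 + 12 + 9*(-10))/(9*(21 + 12)))/(1³) = ((⅑)*(-6 + 12 - 90)/33)/1 = ((⅑)*(1/33)*(-84))*1 = -28/99*1 = -28/99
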